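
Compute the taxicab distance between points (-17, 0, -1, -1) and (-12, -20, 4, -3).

Σ|x_i - y_i| = |-17 - (-12)| + |0 - (-20)| + |-1 - 4| + |-1 - (-3)| = 5 + 20 + 5 + 2 = 32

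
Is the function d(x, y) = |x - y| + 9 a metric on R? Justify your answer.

No. d fails identity of indiscernibles (specifically d(x,x) = 0): d(8, 8) = |8 - 8| + 9 = 0 + 9 = 9 ≠ 0.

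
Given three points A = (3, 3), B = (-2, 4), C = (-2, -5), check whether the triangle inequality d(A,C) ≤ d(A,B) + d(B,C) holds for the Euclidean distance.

d(A,B) = √(5² + 1²) = √26 ≈ 5.099, d(B,C) = √(0² + 9²) = √81 = 9, d(A,C) = √(5² + 8²) = √89 ≈ 9.434.
d(A,C) ≈ 9.434 ≤ 5.099 + 9 = 14.099. Triangle inequality is satisfied.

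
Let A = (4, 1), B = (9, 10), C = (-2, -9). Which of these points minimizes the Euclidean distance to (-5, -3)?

Distances: d(A) ≈ 9.8489, d(B) ≈ 19.105, d(C) ≈ 6.7082. Nearest: C = (-2, -9) with distance 6.7082.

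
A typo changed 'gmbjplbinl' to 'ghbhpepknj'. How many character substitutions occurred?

Differing positions: 2, 4, 6, 7, 8, 10. Hamming distance = 6.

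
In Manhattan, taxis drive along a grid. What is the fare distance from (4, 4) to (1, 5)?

Σ|x_i - y_i| = |4 - 1| + |4 - 5| = 3 + 1 = 4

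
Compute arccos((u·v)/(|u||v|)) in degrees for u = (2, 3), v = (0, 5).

With u = (2, 3), v = (0, 5):
u·v = 2·0 + 3·5 = 0 + 15 = 15.
|u| = √(2² + 3²) = √13, |v| = √(0² + 5²) = √25, so |u||v| = √(13·25) = √325.
cos θ = (u·v)/(|u||v|) = 15/√325 ≈ 0.83205
θ = arccos(0.83205) ≈ 33.69°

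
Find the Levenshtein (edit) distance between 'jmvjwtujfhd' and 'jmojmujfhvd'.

Let D[i][j] be the edit distance between the first i characters of 'jmvjwtujfhd' and the first j characters of 'jmojmujfhvd', with D[i][0] = i, D[0][j] = j, and D[i][j] = D[i-1][j-1] if the characters match, else 1 + min(D[i-1][j], D[i][j-1], D[i-1][j-1]). Filling the table (rows: prefixes of 'jmvjwtujfhd', columns: prefixes of 'jmojmujfhvd'):
     ε  j  m  o  j  m  u  j  f  h  v  d
  ε  0  1  2  3  4  5  6  7  8  9 10 11
  j  1  0  1  2  3  4  5  6  7  8  9 10
  m  2  1  0  1  2  3  4  5  6  7  8  9
  v  3  2  1  1  2  3  4  5  6  7  7  8
  j  4  3  2  2  1  2  3  4  5  6  7  8
  w  5  4  3  3  2  2  3  4  5  6  7  8
  t  6  5  4  4  3  3  3  4  5  6  7  8
  u  7  6  5  5  4  4  3  4  5  6  7  8
  j  8  7  6  6  5  5  4  3  4  5  6  7
  f  9  8  7  7  6  6  5  4  3  4  5  6
  h 10  9  8  8  7  7  6  5  4  3  4  5
  d 11 10  9  9  8  8  7  6  5  4  4  4
The bottom-right entry gives D[11][11] = 4, so no sequence of fewer than 4 edits works. Backtracking through the table gives one optimal edit sequence (4 edits):
  jmvjwtujfhd → jmojwtujfhd (sub v→o @3)
  jmojwtujfhd → jmojtujfhd (del w @5)
  jmojtujfhd → jmojmujfhd (sub t→m @5)
  jmojmujfhd → jmojmujfhvd (ins v @10)
Edit distance = 4.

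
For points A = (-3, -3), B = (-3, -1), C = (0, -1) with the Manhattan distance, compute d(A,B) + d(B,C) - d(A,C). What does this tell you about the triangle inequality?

d(A,B) = 0 + 2 = 2, d(B,C) = 3 + 0 = 3, d(A,C) = 3 + 2 = 5.
d(A,B) + d(B,C) - d(A,C) = 2 + 3 - 5 = 5 - 5 = 0. This is ≥ 0, so the triangle inequality holds for these points.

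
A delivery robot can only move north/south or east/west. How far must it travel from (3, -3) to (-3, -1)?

Σ|x_i - y_i| = |3 - (-3)| + |-3 - (-1)| = 6 + 2 = 8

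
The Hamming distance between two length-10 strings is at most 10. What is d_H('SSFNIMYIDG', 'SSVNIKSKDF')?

Differing positions: 3, 6, 7, 8, 10. Hamming distance = 5. The maximum possible Hamming distance for length-10 strings is 10, so d_H/10 = 5/10 = 0.5.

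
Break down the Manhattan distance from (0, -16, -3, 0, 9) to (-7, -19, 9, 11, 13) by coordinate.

Σ|x_i - y_i| = |0 - (-7)| + |-16 - (-19)| + |-3 - 9| + |0 - 11| + |9 - 13| = 7 + 3 + 12 + 11 + 4 = 37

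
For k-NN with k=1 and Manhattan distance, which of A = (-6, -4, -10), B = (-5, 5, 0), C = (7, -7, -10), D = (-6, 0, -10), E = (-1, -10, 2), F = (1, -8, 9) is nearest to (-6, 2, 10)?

Distances: d(A) = 26, d(B) = 14, d(C) = 42, d(D) = 22, d(E) = 25, d(F) = 18. Nearest: B = (-5, 5, 0) with distance 14.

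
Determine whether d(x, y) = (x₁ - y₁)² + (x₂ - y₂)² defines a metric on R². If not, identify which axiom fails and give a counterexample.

No. The squared Euclidean distance fails the triangle inequality. Counterexample: x = (0, 0), y = (2, 1), z = (4, 2). d(x,z) = 4² + 2² = 20, but d(x,y) + d(y,z) = (2² + 1²) + (2² + 1²) = 5 + 5 = 10. Since 20 > 10, the triangle inequality is violated. (Note: √d, the ordinary Euclidean distance, IS a metric.)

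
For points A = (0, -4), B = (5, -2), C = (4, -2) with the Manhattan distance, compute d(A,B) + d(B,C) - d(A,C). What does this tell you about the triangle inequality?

d(A,B) = 5 + 2 = 7, d(B,C) = 1 + 0 = 1, d(A,C) = 4 + 2 = 6.
d(A,B) + d(B,C) - d(A,C) = 7 + 1 - 6 = 8 - 6 = 2. This is ≥ 0, so the triangle inequality holds for these points.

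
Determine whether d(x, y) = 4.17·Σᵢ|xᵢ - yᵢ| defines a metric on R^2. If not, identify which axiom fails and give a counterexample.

Yes. The L1 (Manhattan) norm induces a metric on R^2, and multiplying a metric by a positive constant 4.17 > 0 preserves all four axioms: non-negativity (4.17·||x-y|| ≥ 0), identity (4.17·||x-y|| = 0 ⟺ ||x-y|| = 0 ⟺ x = y), symmetry (||x-y|| = ||y-x||), and the triangle inequality (4.17·||x-z|| ≤ 4.17·||x-y|| + 4.17·||y-z||). So d is a metric.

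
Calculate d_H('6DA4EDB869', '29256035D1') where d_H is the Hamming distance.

Differing positions: 1, 2, 3, 4, 5, 6, 7, 8, 9, 10. Hamming distance = 10.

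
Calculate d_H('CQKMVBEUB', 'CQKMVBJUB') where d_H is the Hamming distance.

Differing positions: 7. Hamming distance = 1.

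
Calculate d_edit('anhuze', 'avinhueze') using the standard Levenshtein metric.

Let D[i][j] be the edit distance between the first i characters of 'anhuze' and the first j characters of 'avinhueze', with D[i][0] = i, D[0][j] = j, and D[i][j] = D[i-1][j-1] if the characters match, else 1 + min(D[i-1][j], D[i][j-1], D[i-1][j-1]). Filling the table (rows: prefixes of 'anhuze', columns: prefixes of 'avinhueze'):
     ε  a  v  i  n  h  u  e  z  e
  ε  0  1  2  3  4  5  6  7  8  9
  a  1  0  1  2  3  4  5  6  7  8
  n  2  1  1  2  2  3  4  5  6  7
  h  3  2  2  2  3  2  3  4  5  6
  u  4  3  3  3  3  3  2  3  4  5
  z  5  4  4  4  4  4  3  3  3  4
  e  6  5  5  5  5  5  4  3  4  3
The bottom-right entry gives D[6][9] = 3, so no sequence of fewer than 3 edits works. Backtracking through the table gives one optimal edit sequence (3 edits):
  anhuze → avnhuze (ins v @2)
  avnhuze → avinhuze (ins i @3)
  avinhuze → avinhueze (ins e @7)
Edit distance = 3.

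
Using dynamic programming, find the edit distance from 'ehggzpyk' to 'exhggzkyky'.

Let D[i][j] be the edit distance between the first i characters of 'ehggzpyk' and the first j characters of 'exhggzkyky', with D[i][0] = i, D[0][j] = j, and D[i][j] = D[i-1][j-1] if the characters match, else 1 + min(D[i-1][j], D[i][j-1], D[i-1][j-1]). Filling the table (rows: prefixes of 'ehggzpyk', columns: prefixes of 'exhggzkyky'):
     ε  e  x  h  g  g  z  k  y  k  y
  ε  0  1  2  3  4  5  6  7  8  9 10
  e  1  0  1  2  3  4  5  6  7  8  9
  h  2  1  1  1  2  3  4  5  6  7  8
  g  3  2  2  2  1  2  3  4  5  6  7
  g  4  3  3  3  2  1  2  3  4  5  6
  z  5  4  4  4  3  2  1  2  3  4  5
  p  6  5  5  5  4  3  2  2  3  4  5
  y  7  6  6  6  5  4  3  3  2  3  4
  k  8  7  7  7  6  5  4  3  3  2  3
The bottom-right entry gives D[8][10] = 3, so no sequence of fewer than 3 edits works. Backtracking through the table gives one optimal edit sequence (3 edits):
  ehggzpyk → exhggzpyk (ins x @2)
  exhggzpyk → exhggzkyk (sub p→k @7)
  exhggzkyk → exhggzkyky (ins y @10)
Edit distance = 3.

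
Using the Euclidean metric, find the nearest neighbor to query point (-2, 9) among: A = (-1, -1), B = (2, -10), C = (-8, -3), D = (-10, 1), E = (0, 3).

Distances: d(A) ≈ 10.0499, d(B) ≈ 19.4165, d(C) ≈ 13.4164, d(D) ≈ 11.3137, d(E) ≈ 6.3246. Nearest: E = (0, 3) with distance 6.3246.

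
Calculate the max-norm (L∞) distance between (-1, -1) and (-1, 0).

max(|x_i - y_i|) = max(|-1 - (-1)|, |-1 - 0|) = max(0, 1) = 1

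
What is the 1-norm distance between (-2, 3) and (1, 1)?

Σ|x_i - y_i| = |-2 - 1| + |3 - 1| = 3 + 2 = 5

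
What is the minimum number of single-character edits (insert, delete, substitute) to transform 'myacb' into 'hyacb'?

Let D[i][j] be the edit distance between the first i characters of 'myacb' and the first j characters of 'hyacb', with D[i][0] = i, D[0][j] = j, and D[i][j] = D[i-1][j-1] if the characters match, else 1 + min(D[i-1][j], D[i][j-1], D[i-1][j-1]). Filling the table (rows: prefixes of 'myacb', columns: prefixes of 'hyacb'):
     ε  h  y  a  c  b
  ε  0  1  2  3  4  5
  m  1  1  2  3  4  5
  y  2  2  1  2  3  4
  a  3  3  2  1  2  3
  c  4  4  3  2  1  2
  b  5  5  4  3  2  1
The bottom-right entry gives D[5][5] = 1, so no sequence of fewer than 1 edit works. Backtracking through the table gives one optimal edit sequence (1 edit):
  myacb → hyacb (sub m→h @1)
Edit distance = 1.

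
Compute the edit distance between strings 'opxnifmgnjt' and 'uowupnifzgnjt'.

Let D[i][j] be the edit distance between the first i characters of 'opxnifmgnjt' and the first j characters of 'uowupnifzgnjt', with D[i][0] = i, D[0][j] = j, and D[i][j] = D[i-1][j-1] if the characters match, else 1 + min(D[i-1][j], D[i][j-1], D[i-1][j-1]). Filling the table (rows: prefixes of 'opxnifmgnjt', columns: prefixes of 'uowupnifzgnjt'):
     ε  u  o  w  u  p  n  i  f  z  g  n  j  t
  ε  0  1  2  3  4  5  6  7  8  9 10 11 12 13
  o  1  1  1  2  3  4  5  6  7  8  9 10 11 12
  p  2  2  2  2  3  3  4  5  6  7  8  9 10 11
  x  3  3  3  3  3  4  4  5  6  7  8  9 10 11
  n  4  4  4  4  4  4  4  5  6  7  8  8  9 10
  i  5  5  5  5  5  5  5  4  5  6  7  8  9 10
  f  6  6  6  6  6  6  6  5  4  5  6  7  8  9
  m  7  7  7  7  7  7  7  6  5  5  6  7  8  9
  g  8  8  8  8  8  8  8  7  6  6  5  6  7  8
  n  9  9  9  9  9  9  8  8  7  7  6  5  6  7
  j 10 10 10 10 10 10  9  9  8  8  7  6  5  6
  t 11 11 11 11 11 11 10 10  9  9  8  7  6  5
The bottom-right entry gives D[11][13] = 5, so no sequence of fewer than 5 edits works. Backtracking through the table gives one optimal edit sequence (5 edits):
  opxnifmgnjt → uopxnifmgnjt (ins u @1)
  uopxnifmgnjt → uowpxnifmgnjt (ins w @3)
  uowpxnifmgnjt → uowuxnifmgnjt (sub p→u @4)
  uowuxnifmgnjt → uowupnifmgnjt (sub x→p @5)
  uowupnifmgnjt → uowupnifzgnjt (sub m→z @9)
Edit distance = 5.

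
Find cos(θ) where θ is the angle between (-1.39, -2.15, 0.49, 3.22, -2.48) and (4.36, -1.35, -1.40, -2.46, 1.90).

With u = (-1.39, -2.15, 0.49, 3.22, -2.48), v = (4.36, -1.35, -1.40, -2.46, 1.90):
u·v = (-1.39)·4.36 + (-2.15)·(-1.35) + 0.49·(-1.4) + 3.22·(-2.46) + (-2.48)·1.9 = (-6.0604) + 2.9025 + (-0.686) + (-7.9212) + (-4.712) = -16.4771.
|u| = √((-1.39)² + (-2.15)² + 0.49² + 3.22² + (-2.48)²) = √(1.9321 + 4.6225 + 0.2401 + 10.3684 + 6.1504) = √23.3135, |v| = √(4.36² + (-1.35)² + (-1.4)² + (-2.46)² + 1.9²) = √(19.0096 + 1.8225 + 1.96 + 6.0516 + 3.61) = √32.4537.
cos θ = (u·v)/(|u||v|) = -16.4771/(√23.3135·√32.4537) ≈ -0.599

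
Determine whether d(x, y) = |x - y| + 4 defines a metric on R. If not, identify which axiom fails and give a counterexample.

No. d fails identity of indiscernibles (specifically d(x,x) = 0): d(1, 1) = |1 - 1| + 4 = 0 + 4 = 4 ≠ 0.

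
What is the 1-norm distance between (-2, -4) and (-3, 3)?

Σ|x_i - y_i| = |-2 - (-3)| + |-4 - 3| = 1 + 7 = 8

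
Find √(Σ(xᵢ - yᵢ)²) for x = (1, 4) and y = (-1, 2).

√(Σ(x_i - y_i)²) = √((1 - (-1))² + (4 - 2)²)
= √(2² + 2²) = √(4 + 4) = √8 ≈ 2.8284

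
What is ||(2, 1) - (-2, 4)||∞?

max(|x_i - y_i|) = max(|2 - (-2)|, |1 - 4|) = max(4, 3) = 4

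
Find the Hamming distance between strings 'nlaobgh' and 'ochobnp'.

Differing positions: 1, 2, 3, 6, 7. Hamming distance = 5.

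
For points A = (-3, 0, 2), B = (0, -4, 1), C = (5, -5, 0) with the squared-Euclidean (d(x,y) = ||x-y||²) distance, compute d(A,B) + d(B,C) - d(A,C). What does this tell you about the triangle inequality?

d(A,B) = 3² + 4² + 1² = 26, d(B,C) = 5² + 1² + 1² = 27, d(A,C) = 8² + 5² + 2² = 93.
d(A,B) + d(B,C) - d(A,C) = 26 + 27 - 93 = 53 - 93 = -40. This is < 0, so the triangle inequality FAILS for these points (squared-Euclidean is not a metric).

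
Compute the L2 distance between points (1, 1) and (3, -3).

(Σ|x_i - y_i|^2)^(1/2) = (|1 - 3|^2 + |1 - (-3)|^2)^(1/2)
= (2^2 + 4^2)^(1/2) = (4 + 16)^(1/2) = (20)^(1/2) ≈ 4.4721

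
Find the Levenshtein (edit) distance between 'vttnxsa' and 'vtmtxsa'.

Let D[i][j] be the edit distance between the first i characters of 'vttnxsa' and the first j characters of 'vtmtxsa', with D[i][0] = i, D[0][j] = j, and D[i][j] = D[i-1][j-1] if the characters match, else 1 + min(D[i-1][j], D[i][j-1], D[i-1][j-1]). Filling the table (rows: prefixes of 'vttnxsa', columns: prefixes of 'vtmtxsa'):
     ε  v  t  m  t  x  s  a
  ε  0  1  2  3  4  5  6  7
  v  1  0  1  2  3  4  5  6
  t  2  1  0  1  2  3  4  5
  t  3  2  1  1  1  2  3  4
  n  4  3  2  2  2  2  3  4
  x  5  4  3  3  3  2  3  4
  s  6  5  4  4  4  3  2  3
  a  7  6  5  5  5  4  3  2
The bottom-right entry gives D[7][7] = 2, so no sequence of fewer than 2 edits works. Backtracking through the table gives one optimal edit sequence (2 edits):
  vttnxsa → vtmnxsa (sub t→m @3)
  vtmnxsa → vtmtxsa (sub n→t @4)
Edit distance = 2.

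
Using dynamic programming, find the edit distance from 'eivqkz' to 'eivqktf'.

Let D[i][j] be the edit distance between the first i characters of 'eivqkz' and the first j characters of 'eivqktf', with D[i][0] = i, D[0][j] = j, and D[i][j] = D[i-1][j-1] if the characters match, else 1 + min(D[i-1][j], D[i][j-1], D[i-1][j-1]). Filling the table (rows: prefixes of 'eivqkz', columns: prefixes of 'eivqktf'):
     ε  e  i  v  q  k  t  f
  ε  0  1  2  3  4  5  6  7
  e  1  0  1  2  3  4  5  6
  i  2  1  0  1  2  3  4  5
  v  3  2  1  0  1  2  3  4
  q  4  3  2  1  0  1  2  3
  k  5  4  3  2  1  0  1  2
  z  6  5  4  3  2  1  1  2
The bottom-right entry gives D[6][7] = 2, so no sequence of fewer than 2 edits works. Backtracking through the table gives one optimal edit sequence (2 edits):
  eivqkz → eivqktz (ins t @6)
  eivqktz → eivqktf (sub z→f @7)
Edit distance = 2.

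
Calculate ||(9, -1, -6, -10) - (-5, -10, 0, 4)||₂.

√(Σ(x_i - y_i)²) = √((9 - (-5))² + (-1 - (-10))² + (-6 - 0)² + (-10 - 4)²)
= √(14² + 9² + (-6)² + (-14)²) = √(196 + 81 + 36 + 196) = √509 ≈ 22.561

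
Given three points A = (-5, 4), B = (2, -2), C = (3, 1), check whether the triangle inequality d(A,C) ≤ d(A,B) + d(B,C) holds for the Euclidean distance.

d(A,B) = √(7² + 6²) = √85 ≈ 9.2195, d(B,C) = √(1² + 3²) = √10 ≈ 3.1623, d(A,C) = √(8² + 3²) = √73 ≈ 8.544.
d(A,C) ≈ 8.544 ≤ 9.2195 + 3.1623 = 12.3818. Triangle inequality is satisfied.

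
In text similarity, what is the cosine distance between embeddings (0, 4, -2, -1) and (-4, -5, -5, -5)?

With u = (0, 4, -2, -1), v = (-4, -5, -5, -5):
u·v = 0·(-4) + 4·(-5) + (-2)·(-5) + (-1)·(-5) = 0 + (-20) + 10 + 5 = -5.
|u| = √(0² + 4² + (-2)² + (-1)²) = √21, |v| = √((-4)² + (-5)² + (-5)² + (-5)²) = √91, so |u||v| = √(21·91) = √1911.
cos θ = (u·v)/(|u||v|) = -5/√1911 ≈ -0.1144
Cosine distance = 1 - cos θ ≈ 1 - (-0.1144) = 1.1144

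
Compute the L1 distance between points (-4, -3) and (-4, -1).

Σ|x_i - y_i| = |-4 - (-4)| + |-3 - (-1)| = 0 + 2 = 2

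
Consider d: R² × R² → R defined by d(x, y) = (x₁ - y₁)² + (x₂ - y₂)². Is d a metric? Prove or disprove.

No. The squared Euclidean distance fails the triangle inequality. Counterexample: x = (0, 0), y = (1, 4), z = (2, 8). d(x,z) = 2² + 8² = 68, but d(x,y) + d(y,z) = (1² + 4²) + (1² + 4²) = 17 + 17 = 34. Since 68 > 34, the triangle inequality is violated. (Note: √d, the ordinary Euclidean distance, IS a metric.)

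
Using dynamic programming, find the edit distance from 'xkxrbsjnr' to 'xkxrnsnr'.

Let D[i][j] be the edit distance between the first i characters of 'xkxrbsjnr' and the first j characters of 'xkxrnsnr', with D[i][0] = i, D[0][j] = j, and D[i][j] = D[i-1][j-1] if the characters match, else 1 + min(D[i-1][j], D[i][j-1], D[i-1][j-1]). Filling the table (rows: prefixes of 'xkxrbsjnr', columns: prefixes of 'xkxrnsnr'):
     ε  x  k  x  r  n  s  n  r
  ε  0  1  2  3  4  5  6  7  8
  x  1  0  1  2  3  4  5  6  7
  k  2  1  0  1  2  3  4  5  6
  x  3  2  1  0  1  2  3  4  5
  r  4  3  2  1  0  1  2  3  4
  b  5  4  3  2  1  1  2  3  4
  s  6  5  4  3  2  2  1  2  3
  j  7  6  5  4  3  3  2  2  3
  n  8  7  6  5  4  3  3  2  3
  r  9  8  7  6  5  4  4  3  2
The bottom-right entry gives D[9][8] = 2, so no sequence of fewer than 2 edits works. Backtracking through the table gives one optimal edit sequence (2 edits):
  xkxrbsjnr → xkxrnsjnr (sub b→n @5)
  xkxrnsjnr → xkxrnsnr (del j @7)
Edit distance = 2.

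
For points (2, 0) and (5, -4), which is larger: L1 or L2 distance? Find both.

L1 = |2 - 5| + |0 - (-4)| = 3 + 4 = 7
L2 = √(3² + 4²) = √25 = 5
L1 ≥ L2 always (equality iff movement is along one axis); L1 > L2 here.
Ratio L1/L2 = 7/5 = 1.4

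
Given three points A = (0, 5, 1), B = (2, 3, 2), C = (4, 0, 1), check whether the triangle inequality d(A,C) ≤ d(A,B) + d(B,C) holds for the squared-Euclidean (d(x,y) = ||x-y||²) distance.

d(A,B) = 2² + 2² + 1² = 9, d(B,C) = 2² + 3² + 1² = 14, d(A,C) = 4² + 5² + 0² = 41.
d(A,C) = 41 > 9 + 14 = 23. Triangle inequality is VIOLATED. (Squared-Euclidean is not a metric — this is a counterexample.)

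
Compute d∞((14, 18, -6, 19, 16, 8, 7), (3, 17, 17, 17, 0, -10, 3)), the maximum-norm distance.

max(|x_i - y_i|) = max(|14 - 3|, |18 - 17|, |-6 - 17|, |19 - 17|, |16 - 0|, |8 - (-10)|, |7 - 3|) = max(11, 1, 23, 2, 16, 18, 4) = 23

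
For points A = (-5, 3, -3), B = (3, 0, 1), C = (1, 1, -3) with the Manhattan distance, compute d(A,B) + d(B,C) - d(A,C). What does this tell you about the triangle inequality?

d(A,B) = 8 + 3 + 4 = 15, d(B,C) = 2 + 1 + 4 = 7, d(A,C) = 6 + 2 + 0 = 8.
d(A,B) + d(B,C) - d(A,C) = 15 + 7 - 8 = 22 - 8 = 14. This is ≥ 0, so the triangle inequality holds for these points.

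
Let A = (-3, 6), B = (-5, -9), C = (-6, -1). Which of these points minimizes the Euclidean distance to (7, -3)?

Distances: d(A) ≈ 13.4536, d(B) ≈ 13.4164, d(C) ≈ 13.1529. Nearest: C = (-6, -1) with distance 13.1529.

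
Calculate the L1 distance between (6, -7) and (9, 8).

Σ|x_i - y_i| = |6 - 9| + |-7 - 8| = 3 + 15 = 18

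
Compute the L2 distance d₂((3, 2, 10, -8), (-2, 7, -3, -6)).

√(Σ(x_i - y_i)²) = √((3 - (-2))² + (2 - 7)² + (10 - (-3))² + (-8 - (-6))²)
= √(5² + (-5)² + 13² + (-2)²) = √(25 + 25 + 169 + 4) = √223 ≈ 14.9332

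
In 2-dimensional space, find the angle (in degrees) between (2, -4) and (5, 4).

With u = (2, -4), v = (5, 4):
u·v = 2·5 + (-4)·4 = 10 + (-16) = -6.
|u| = √(2² + (-4)²) = √20, |v| = √(5² + 4²) = √41, so |u||v| = √(20·41) = √820.
cos θ = (u·v)/(|u||v|) = -6/√820 ≈ -0.209529
θ = arccos(-0.209529) ≈ 102.09°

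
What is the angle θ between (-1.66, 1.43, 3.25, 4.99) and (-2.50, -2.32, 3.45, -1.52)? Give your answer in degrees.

With u = (-1.66, 1.43, 3.25, 4.99), v = (-2.50, -2.32, 3.45, -1.52):
u·v = (-1.66)·(-2.5) + 1.43·(-2.32) + 3.25·3.45 + 4.99·(-1.52) = 4.15 + (-3.3176) + 11.2125 + (-7.5848) = 4.4601.
|u| = √((-1.66)² + 1.43² + 3.25² + 4.99²) = √(2.7556 + 2.0449 + 10.5625 + 24.9001) = √40.2631, |v| = √((-2.5)² + (-2.32)² + 3.45² + (-1.52)²) = √(6.25 + 5.3824 + 11.9025 + 2.3104) = √25.8453.
cos θ = (u·v)/(|u||v|) = 4.4601/(√40.2631·√25.8453) ≈ 0.138261
θ = arccos(0.138261) ≈ 82.05°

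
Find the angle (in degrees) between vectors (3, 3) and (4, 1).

With u = (3, 3), v = (4, 1):
u·v = 3·4 + 3·1 = 12 + 3 = 15.
|u| = √(3² + 3²) = √18, |v| = √(4² + 1²) = √17, so |u||v| = √(18·17) = √306.
cos θ = (u·v)/(|u||v|) = 15/√306 ≈ 0.857493
θ = arccos(0.857493) ≈ 30.96°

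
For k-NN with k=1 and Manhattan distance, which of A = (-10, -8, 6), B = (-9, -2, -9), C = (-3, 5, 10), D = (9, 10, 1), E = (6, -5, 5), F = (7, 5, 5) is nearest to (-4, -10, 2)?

Distances: d(A) = 12, d(B) = 24, d(C) = 24, d(D) = 34, d(E) = 18, d(F) = 29. Nearest: A = (-10, -8, 6) with distance 12.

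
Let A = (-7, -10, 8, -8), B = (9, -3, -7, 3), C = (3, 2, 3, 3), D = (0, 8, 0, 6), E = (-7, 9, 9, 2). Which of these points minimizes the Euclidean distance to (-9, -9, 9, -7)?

Distances: d(A) ≈ 2.6458, d(B) ≈ 26.7582, d(C) ≈ 20.025, d(D) ≈ 24.8998, d(E) ≈ 20.2237. Nearest: A = (-7, -10, 8, -8) with distance 2.6458.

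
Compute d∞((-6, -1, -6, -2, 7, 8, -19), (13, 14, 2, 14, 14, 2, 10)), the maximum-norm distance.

max(|x_i - y_i|) = max(|-6 - 13|, |-1 - 14|, |-6 - 2|, |-2 - 14|, |7 - 14|, |8 - 2|, |-19 - 10|) = max(19, 15, 8, 16, 7, 6, 29) = 29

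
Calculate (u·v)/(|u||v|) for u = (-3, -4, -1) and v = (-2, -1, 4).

With u = (-3, -4, -1), v = (-2, -1, 4):
u·v = (-3)·(-2) + (-4)·(-1) + (-1)·4 = 6 + 4 + (-4) = 6.
|u| = √((-3)² + (-4)² + (-1)²) = √26, |v| = √((-2)² + (-1)² + 4²) = √21, so |u||v| = √(26·21) = √546.
cos θ = (u·v)/(|u||v|) = 6/√546 ≈ 0.2568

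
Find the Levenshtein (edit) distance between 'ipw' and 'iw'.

Let D[i][j] be the edit distance between the first i characters of 'ipw' and the first j characters of 'iw', with D[i][0] = i, D[0][j] = j, and D[i][j] = D[i-1][j-1] if the characters match, else 1 + min(D[i-1][j], D[i][j-1], D[i-1][j-1]). Filling the table (rows: prefixes of 'ipw', columns: prefixes of 'iw'):
     ε  i  w
  ε  0  1  2
  i  1  0  1
  p  2  1  1
  w  3  2  1
The bottom-right entry gives D[3][2] = 1, so no sequence of fewer than 1 edit works. Backtracking through the table gives one optimal edit sequence (1 edit):
  ipw → iw (del p @2)
Edit distance = 1.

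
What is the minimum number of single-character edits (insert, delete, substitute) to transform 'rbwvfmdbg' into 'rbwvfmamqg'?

Let D[i][j] be the edit distance between the first i characters of 'rbwvfmdbg' and the first j characters of 'rbwvfmamqg', with D[i][0] = i, D[0][j] = j, and D[i][j] = D[i-1][j-1] if the characters match, else 1 + min(D[i-1][j], D[i][j-1], D[i-1][j-1]). Filling the table (rows: prefixes of 'rbwvfmdbg', columns: prefixes of 'rbwvfmamqg'):
     ε  r  b  w  v  f  m  a  m  q  g
  ε  0  1  2  3  4  5  6  7  8  9 10
  r  1  0  1  2  3  4  5  6  7  8  9
  b  2  1  0  1  2  3  4  5  6  7  8
  w  3  2  1  0  1  2  3  4  5  6  7
  v  4  3  2  1  0  1  2  3  4  5  6
  f  5  4  3  2  1  0  1  2  3  4  5
  m  6  5  4  3  2  1  0  1  2  3  4
  d  7  6  5  4  3  2  1  1  2  3  4
  b  8  7  6  5  4  3  2  2  2  3  4
  g  9  8  7  6  5  4  3  3  3  3  3
The bottom-right entry gives D[9][10] = 3, so no sequence of fewer than 3 edits works. Backtracking through the table gives one optimal edit sequence (3 edits):
  rbwvfmdbg → rbwvfmadbg (ins a @7)
  rbwvfmadbg → rbwvfmambg (sub d→m @8)
  rbwvfmambg → rbwvfmamqg (sub b→q @9)
Edit distance = 3.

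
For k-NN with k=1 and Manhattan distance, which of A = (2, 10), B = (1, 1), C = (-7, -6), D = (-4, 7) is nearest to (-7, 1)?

Distances: d(A) = 18, d(B) = 8, d(C) = 7, d(D) = 9. Nearest: C = (-7, -6) with distance 7.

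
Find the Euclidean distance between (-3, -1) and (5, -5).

√(Σ(x_i - y_i)²) = √((-3 - 5)² + (-1 - (-5))²)
= √((-8)² + 4²) = √(64 + 16) = √80 ≈ 8.9443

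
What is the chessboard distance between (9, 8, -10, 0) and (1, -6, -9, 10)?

max(|x_i - y_i|) = max(|9 - 1|, |8 - (-6)|, |-10 - (-9)|, |0 - 10|) = max(8, 14, 1, 10) = 14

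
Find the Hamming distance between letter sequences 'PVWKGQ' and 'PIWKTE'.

Differing positions: 2, 5, 6. Hamming distance = 3.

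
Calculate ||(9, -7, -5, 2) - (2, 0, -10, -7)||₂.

√(Σ(x_i - y_i)²) = √((9 - 2)² + (-7 - 0)² + (-5 - (-10))² + (2 - (-7))²)
= √(7² + (-7)² + 5² + 9²) = √(49 + 49 + 25 + 81) = √204 ≈ 14.2829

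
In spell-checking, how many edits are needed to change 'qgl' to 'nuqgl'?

Let D[i][j] be the edit distance between the first i characters of 'qgl' and the first j characters of 'nuqgl', with D[i][0] = i, D[0][j] = j, and D[i][j] = D[i-1][j-1] if the characters match, else 1 + min(D[i-1][j], D[i][j-1], D[i-1][j-1]). Filling the table (rows: prefixes of 'qgl', columns: prefixes of 'nuqgl'):
     ε  n  u  q  g  l
  ε  0  1  2  3  4  5
  q  1  1  2  2  3  4
  g  2  2  2  3  2  3
  l  3  3  3  3  3  2
The bottom-right entry gives D[3][5] = 2, so no sequence of fewer than 2 edits works. Backtracking through the table gives one optimal edit sequence (2 edits):
  qgl → nqgl (ins n @1)
  nqgl → nuqgl (ins u @2)
Edit distance = 2.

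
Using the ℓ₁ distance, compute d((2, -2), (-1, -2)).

Σ|x_i - y_i| = |2 - (-1)| + |-2 - (-2)| = 3 + 0 = 3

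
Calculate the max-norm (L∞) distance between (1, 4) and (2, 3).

max(|x_i - y_i|) = max(|1 - 2|, |4 - 3|) = max(1, 1) = 1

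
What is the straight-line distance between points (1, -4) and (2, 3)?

√(Σ(x_i - y_i)²) = √((1 - 2)² + (-4 - 3)²)
= √((-1)² + (-7)²) = √(1 + 49) = √50 ≈ 7.0711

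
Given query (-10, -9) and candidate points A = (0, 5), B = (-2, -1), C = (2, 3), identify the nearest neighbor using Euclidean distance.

Distances: d(A) ≈ 17.2047, d(B) ≈ 11.3137, d(C) ≈ 16.9706. Nearest: B = (-2, -1) with distance 11.3137.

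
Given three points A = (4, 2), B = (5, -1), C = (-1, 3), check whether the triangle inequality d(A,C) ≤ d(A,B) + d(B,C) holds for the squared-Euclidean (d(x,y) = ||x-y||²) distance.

d(A,B) = 1² + 3² = 10, d(B,C) = 6² + 4² = 52, d(A,C) = 5² + 1² = 26.
d(A,C) = 26 ≤ 10 + 52 = 62. Triangle inequality is satisfied.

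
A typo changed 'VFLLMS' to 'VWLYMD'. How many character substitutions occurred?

Differing positions: 2, 4, 6. Hamming distance = 3.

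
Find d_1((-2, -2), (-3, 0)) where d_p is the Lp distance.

Σ|x_i - y_i| = |-2 - (-3)| + |-2 - 0| = 1 + 2 = 3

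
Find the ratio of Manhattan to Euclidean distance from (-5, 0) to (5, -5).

L1 = |-5 - 5| + |0 - (-5)| = 10 + 5 = 15
L2 = √(10² + 5²) = √125 ≈ 11.1803
L1 ≥ L2 always (equality iff movement is along one axis); L1 > L2 here.
Ratio L1/L2 = 15/√125 ≈ 1.3416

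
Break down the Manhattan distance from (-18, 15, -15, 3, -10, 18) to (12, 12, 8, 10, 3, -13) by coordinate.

Σ|x_i - y_i| = |-18 - 12| + |15 - 12| + |-15 - 8| + |3 - 10| + |-10 - 3| + |18 - (-13)| = 30 + 3 + 23 + 7 + 13 + 31 = 107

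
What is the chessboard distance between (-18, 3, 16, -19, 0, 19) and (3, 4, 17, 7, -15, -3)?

max(|x_i - y_i|) = max(|-18 - 3|, |3 - 4|, |16 - 17|, |-19 - 7|, |0 - (-15)|, |19 - (-3)|) = max(21, 1, 1, 26, 15, 22) = 26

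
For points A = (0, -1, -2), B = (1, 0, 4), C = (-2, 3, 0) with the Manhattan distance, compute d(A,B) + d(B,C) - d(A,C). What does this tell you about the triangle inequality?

d(A,B) = 1 + 1 + 6 = 8, d(B,C) = 3 + 3 + 4 = 10, d(A,C) = 2 + 4 + 2 = 8.
d(A,B) + d(B,C) - d(A,C) = 8 + 10 - 8 = 18 - 8 = 10. This is ≥ 0, so the triangle inequality holds for these points.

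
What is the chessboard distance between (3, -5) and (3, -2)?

max(|x_i - y_i|) = max(|3 - 3|, |-5 - (-2)|) = max(0, 3) = 3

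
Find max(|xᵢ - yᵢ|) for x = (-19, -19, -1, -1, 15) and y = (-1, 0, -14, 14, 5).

max(|x_i - y_i|) = max(|-19 - (-1)|, |-19 - 0|, |-1 - (-14)|, |-1 - 14|, |15 - 5|) = max(18, 19, 13, 15, 10) = 19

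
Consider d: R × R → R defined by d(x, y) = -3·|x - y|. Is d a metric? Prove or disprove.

No. With c = -3 < 0, d fails non-negativity: d(5, 8) = -3·|5 - 8| = -3·3 = -9 < 0.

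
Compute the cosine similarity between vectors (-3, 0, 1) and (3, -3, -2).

With u = (-3, 0, 1), v = (3, -3, -2):
u·v = (-3)·3 + 0·(-3) + 1·(-2) = (-9) + 0 + (-2) = -11.
|u| = √((-3)² + 0² + 1²) = √10, |v| = √(3² + (-3)² + (-2)²) = √22, so |u||v| = √(10·22) = √220.
cos θ = (u·v)/(|u||v|) = -11/√220 ≈ -0.7416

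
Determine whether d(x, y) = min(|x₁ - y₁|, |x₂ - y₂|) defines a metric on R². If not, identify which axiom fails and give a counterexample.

No. d fails identity of indiscernibles: take x = (5, 0) and y = (5, 5). Then d(x,y) = min(|5 - 5|, |0 - 5|) = min(0, 5) = 0, yet x ≠ y.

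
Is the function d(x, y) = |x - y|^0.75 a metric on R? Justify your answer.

Yes. With 0 < p = 0.75 ≤ 1, d(x,y) = |x-y|^0.75 is a metric on R. Non-negativity and symmetry are immediate; |x-y|^0.75 = 0 ⟺ |x-y| = 0 ⟺ x = y. For the triangle inequality, the function t ↦ t^0.75 is subadditive on [0,∞) when p ≤ 1, so |x-z|^0.75 ≤ (|x-y| + |y-z|)^0.75 ≤ |x-y|^0.75 + |y-z|^0.75.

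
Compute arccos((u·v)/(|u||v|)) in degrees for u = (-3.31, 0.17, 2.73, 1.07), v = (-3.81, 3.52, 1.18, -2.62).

With u = (-3.31, 0.17, 2.73, 1.07), v = (-3.81, 3.52, 1.18, -2.62):
u·v = (-3.31)·(-3.81) + 0.17·3.52 + 2.73·1.18 + 1.07·(-2.62) = 12.6111 + 0.5984 + 3.2214 + (-2.8034) = 13.6275.
|u| = √((-3.31)² + 0.17² + 2.73² + 1.07²) = √(10.9561 + 0.0289 + 7.4529 + 1.1449) = √19.5828, |v| = √((-3.81)² + 3.52² + 1.18² + (-2.62)²) = √(14.5161 + 12.3904 + 1.3924 + 6.8644) = √35.1633.
cos θ = (u·v)/(|u||v|) = 13.6275/(√19.5828·√35.1633) ≈ 0.519319
θ = arccos(0.519319) ≈ 58.71°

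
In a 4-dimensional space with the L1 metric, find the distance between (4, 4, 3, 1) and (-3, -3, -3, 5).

Σ|x_i - y_i| = |4 - (-3)| + |4 - (-3)| + |3 - (-3)| + |1 - 5| = 7 + 7 + 6 + 4 = 24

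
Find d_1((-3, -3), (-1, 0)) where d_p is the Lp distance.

Σ|x_i - y_i| = |-3 - (-1)| + |-3 - 0| = 2 + 3 = 5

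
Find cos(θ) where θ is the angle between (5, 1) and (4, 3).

With u = (5, 1), v = (4, 3):
u·v = 5·4 + 1·3 = 20 + 3 = 23.
|u| = √(5² + 1²) = √26, |v| = √(4² + 3²) = √25, so |u||v| = √(26·25) = √650.
cos θ = (u·v)/(|u||v|) = 23/√650 ≈ 0.9021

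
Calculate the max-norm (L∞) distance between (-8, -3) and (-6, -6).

max(|x_i - y_i|) = max(|-8 - (-6)|, |-3 - (-6)|) = max(2, 3) = 3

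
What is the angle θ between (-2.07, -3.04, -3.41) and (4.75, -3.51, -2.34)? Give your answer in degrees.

With u = (-2.07, -3.04, -3.41), v = (4.75, -3.51, -2.34):
u·v = (-2.07)·4.75 + (-3.04)·(-3.51) + (-3.41)·(-2.34) = (-9.8325) + 10.6704 + 7.9794 = 8.8173.
|u| = √((-2.07)² + (-3.04)² + (-3.41)²) = √(4.2849 + 9.2416 + 11.6281) = √25.1546, |v| = √(4.75² + (-3.51)² + (-2.34)²) = √(22.5625 + 12.3201 + 5.4756) = √40.3582.
cos θ = (u·v)/(|u||v|) = 8.8173/(√25.1546·√40.3582) ≈ 0.276733
θ = arccos(0.276733) ≈ 73.93°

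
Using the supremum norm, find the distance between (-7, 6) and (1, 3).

max(|x_i - y_i|) = max(|-7 - 1|, |6 - 3|) = max(8, 3) = 8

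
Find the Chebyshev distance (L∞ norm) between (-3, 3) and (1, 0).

max(|x_i - y_i|) = max(|-3 - 1|, |3 - 0|) = max(4, 3) = 4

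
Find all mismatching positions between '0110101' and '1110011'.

Differing positions: 1, 5, 6. Hamming distance = 3.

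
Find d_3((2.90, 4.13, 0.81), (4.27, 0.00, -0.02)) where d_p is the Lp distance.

(Σ|x_i - y_i|^3)^(1/3) = (|2.9 - 4.27|^3 + |4.13 - 0|^3 + |0.81 - (-0.02)|^3)^(1/3)
= (1.37^3 + 4.13^3 + 0.83^3)^(1/3) ≈ (2.5714 + 70.445 + 0.5718)^(1/3) = (73.5882)^(1/3) ≈ 4.1905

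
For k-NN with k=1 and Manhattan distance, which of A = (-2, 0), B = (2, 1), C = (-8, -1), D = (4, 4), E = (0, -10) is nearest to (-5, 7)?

Distances: d(A) = 10, d(B) = 13, d(C) = 11, d(D) = 12, d(E) = 22. Nearest: A = (-2, 0) with distance 10.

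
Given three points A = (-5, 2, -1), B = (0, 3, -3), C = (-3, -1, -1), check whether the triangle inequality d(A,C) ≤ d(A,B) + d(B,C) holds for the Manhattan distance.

d(A,B) = 5 + 1 + 2 = 8, d(B,C) = 3 + 4 + 2 = 9, d(A,C) = 2 + 3 + 0 = 5.
d(A,C) = 5 ≤ 8 + 9 = 17. Triangle inequality is satisfied.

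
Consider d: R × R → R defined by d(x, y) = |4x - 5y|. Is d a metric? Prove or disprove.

No. d fails symmetry: d(7, 8) = |4·7 - 5·8| = |-12| = 12, but d(8, 7) = |4·8 - 5·7| = |-3| = 3. Since 12 ≠ 3, d(x,y) ≠ d(y,x) in general.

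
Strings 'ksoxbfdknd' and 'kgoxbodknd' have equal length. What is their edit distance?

Let D[i][j] be the edit distance between the first i characters of 'ksoxbfdknd' and the first j characters of 'kgoxbodknd', with D[i][0] = i, D[0][j] = j, and D[i][j] = D[i-1][j-1] if the characters match, else 1 + min(D[i-1][j], D[i][j-1], D[i-1][j-1]). Filling the table (rows: prefixes of 'ksoxbfdknd', columns: prefixes of 'kgoxbodknd'):
     ε  k  g  o  x  b  o  d  k  n  d
  ε  0  1  2  3  4  5  6  7  8  9 10
  k  1  0  1  2  3  4  5  6  7  8  9
  s  2  1  1  2  3  4  5  6  7  8  9
  o  3  2  2  1  2  3  4  5  6  7  8
  x  4  3  3  2  1  2  3  4  5  6  7
  b  5  4  4  3  2  1  2  3  4  5  6
  f  6  5  5  4  3  2  2  3  4  5  6
  d  7  6  6  5  4  3  3  2  3  4  5
  k  8  7  7  6  5  4  4  3  2  3  4
  n  9  8  8  7  6  5  5  4  3  2  3
  d 10  9  9  8  7  6  6  5  4  3  2
The bottom-right entry gives D[10][10] = 2, so no sequence of fewer than 2 edits works. Backtracking through the table gives one optimal edit sequence (2 edits):
  ksoxbfdknd → kgoxbfdknd (sub s→g @2)
  kgoxbfdknd → kgoxbodknd (sub f→o @6)
Edit distance = 2.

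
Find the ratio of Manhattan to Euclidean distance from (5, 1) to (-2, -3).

L1 = |5 - (-2)| + |1 - (-3)| = 7 + 4 = 11
L2 = √(7² + 4²) = √65 ≈ 8.0623
L1 ≥ L2 always (equality iff movement is along one axis); L1 > L2 here.
Ratio L1/L2 = 11/√65 ≈ 1.3644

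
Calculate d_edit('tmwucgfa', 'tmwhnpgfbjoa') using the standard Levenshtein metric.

Let D[i][j] be the edit distance between the first i characters of 'tmwucgfa' and the first j characters of 'tmwhnpgfbjoa', with D[i][0] = i, D[0][j] = j, and D[i][j] = D[i-1][j-1] if the characters match, else 1 + min(D[i-1][j], D[i][j-1], D[i-1][j-1]). Filling the table (rows: prefixes of 'tmwucgfa', columns: prefixes of 'tmwhnpgfbjoa'):
     ε  t  m  w  h  n  p  g  f  b  j  o  a
  ε  0  1  2  3  4  5  6  7  8  9 10 11 12
  t  1  0  1  2  3  4  5  6  7  8  9 10 11
  m  2  1  0  1  2  3  4  5  6  7  8  9 10
  w  3  2  1  0  1  2  3  4  5  6  7  8  9
  u  4  3  2  1  1  2  3  4  5  6  7  8  9
  c  5  4  3  2  2  2  3  4  5  6  7  8  9
  g  6  5  4  3  3  3  3  3  4  5  6  7  8
  f  7  6  5  4  4  4  4  4  3  4  5  6  7
  a  8  7  6  5  5  5  5  5  4  4  5  6  6
The bottom-right entry gives D[8][12] = 6, so no sequence of fewer than 6 edits works. Backtracking through the table gives one optimal edit sequence (6 edits):
  tmwucgfa → tmwhucgfa (ins h @4)
  tmwhucgfa → tmwhncgfa (sub u→n @5)
  tmwhncgfa → tmwhnpgfa (sub c→p @6)
  tmwhnpgfa → tmwhnpgfba (ins b @9)
  tmwhnpgfba → tmwhnpgfbja (ins j @10)
  tmwhnpgfbja → tmwhnpgfbjoa (ins o @11)
Edit distance = 6.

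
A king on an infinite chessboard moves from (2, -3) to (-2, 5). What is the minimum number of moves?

max(|x_i - y_i|) = max(|2 - (-2)|, |-3 - 5|) = max(4, 8) = 8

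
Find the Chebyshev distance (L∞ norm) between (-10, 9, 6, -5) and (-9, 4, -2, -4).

max(|x_i - y_i|) = max(|-10 - (-9)|, |9 - 4|, |6 - (-2)|, |-5 - (-4)|) = max(1, 5, 8, 1) = 8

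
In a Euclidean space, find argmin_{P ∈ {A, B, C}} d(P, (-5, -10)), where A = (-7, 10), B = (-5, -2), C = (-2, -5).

Distances: d(A) ≈ 20.0998, d(B) = 8, d(C) ≈ 5.831. Nearest: C = (-2, -5) with distance 5.831.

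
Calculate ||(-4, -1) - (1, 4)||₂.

√(Σ(x_i - y_i)²) = √((-4 - 1)² + (-1 - 4)²)
= √((-5)² + (-5)²) = √(25 + 25) = √50 ≈ 7.0711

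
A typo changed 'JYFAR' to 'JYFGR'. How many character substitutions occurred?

Differing positions: 4. Hamming distance = 1.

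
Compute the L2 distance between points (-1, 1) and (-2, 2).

(Σ|x_i - y_i|^2)^(1/2) = (|-1 - (-2)|^2 + |1 - 2|^2)^(1/2)
= (1^2 + 1^2)^(1/2) = (1 + 1)^(1/2) = (2)^(1/2) ≈ 1.4142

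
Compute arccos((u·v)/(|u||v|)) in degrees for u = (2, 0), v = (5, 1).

With u = (2, 0), v = (5, 1):
u·v = 2·5 + 0·1 = 10 + 0 = 10.
|u| = √(2² + 0²) = √4, |v| = √(5² + 1²) = √26, so |u||v| = √(4·26) = √104.
cos θ = (u·v)/(|u||v|) = 10/√104 ≈ 0.980581
θ = arccos(0.980581) ≈ 11.31°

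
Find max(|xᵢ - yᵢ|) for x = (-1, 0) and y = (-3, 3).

max(|x_i - y_i|) = max(|-1 - (-3)|, |0 - 3|) = max(2, 3) = 3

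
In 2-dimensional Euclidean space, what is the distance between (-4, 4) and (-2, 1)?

√(Σ(x_i - y_i)²) = √((-4 - (-2))² + (4 - 1)²)
= √((-2)² + 3²) = √(4 + 9) = √13 ≈ 3.6056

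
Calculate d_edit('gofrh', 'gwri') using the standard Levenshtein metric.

Let D[i][j] be the edit distance between the first i characters of 'gofrh' and the first j characters of 'gwri', with D[i][0] = i, D[0][j] = j, and D[i][j] = D[i-1][j-1] if the characters match, else 1 + min(D[i-1][j], D[i][j-1], D[i-1][j-1]). Filling the table (rows: prefixes of 'gofrh', columns: prefixes of 'gwri'):
     ε  g  w  r  i
  ε  0  1  2  3  4
  g  1  0  1  2  3
  o  2  1  1  2  3
  f  3  2  2  2  3
  r  4  3  3  2  3
  h  5  4  4  3  3
The bottom-right entry gives D[5][4] = 3, so no sequence of fewer than 3 edits works. Backtracking through the table gives one optimal edit sequence (3 edits):
  gofrh → gfrh (del o @2)
  gfrh → gwrh (sub f→w @2)
  gwrh → gwri (sub h→i @4)
Edit distance = 3.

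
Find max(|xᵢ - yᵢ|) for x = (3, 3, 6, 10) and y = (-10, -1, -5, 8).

max(|x_i - y_i|) = max(|3 - (-10)|, |3 - (-1)|, |6 - (-5)|, |10 - 8|) = max(13, 4, 11, 2) = 13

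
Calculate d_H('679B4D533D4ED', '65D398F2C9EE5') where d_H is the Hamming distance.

Differing positions: 2, 3, 4, 5, 6, 7, 8, 9, 10, 11, 13. Hamming distance = 11.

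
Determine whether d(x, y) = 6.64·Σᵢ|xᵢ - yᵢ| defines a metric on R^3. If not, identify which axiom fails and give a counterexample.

Yes. The L1 (Manhattan) norm induces a metric on R^3, and multiplying a metric by a positive constant 6.64 > 0 preserves all four axioms: non-negativity (6.64·||x-y|| ≥ 0), identity (6.64·||x-y|| = 0 ⟺ ||x-y|| = 0 ⟺ x = y), symmetry (||x-y|| = ||y-x||), and the triangle inequality (6.64·||x-z|| ≤ 6.64·||x-y|| + 6.64·||y-z||). So d is a metric.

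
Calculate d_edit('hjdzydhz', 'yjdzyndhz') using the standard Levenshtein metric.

Let D[i][j] be the edit distance between the first i characters of 'hjdzydhz' and the first j characters of 'yjdzyndhz', with D[i][0] = i, D[0][j] = j, and D[i][j] = D[i-1][j-1] if the characters match, else 1 + min(D[i-1][j], D[i][j-1], D[i-1][j-1]). Filling the table (rows: prefixes of 'hjdzydhz', columns: prefixes of 'yjdzyndhz'):
     ε  y  j  d  z  y  n  d  h  z
  ε  0  1  2  3  4  5  6  7  8  9
  h  1  1  2  3  4  5  6  7  7  8
  j  2  2  1  2  3  4  5  6  7  8
  d  3  3  2  1  2  3  4  5  6  7
  z  4  4  3  2  1  2  3  4  5  6
  y  5  4  4  3  2  1  2  3  4  5
  d  6  5  5  4  3  2  2  2  3  4
  h  7  6  6  5  4  3  3  3  2  3
  z  8  7  7  6  5  4  4  4  3  2
The bottom-right entry gives D[8][9] = 2, so no sequence of fewer than 2 edits works. Backtracking through the table gives one optimal edit sequence (2 edits):
  hjdzydhz → yjdzydhz (sub h→y @1)
  yjdzydhz → yjdzyndhz (ins n @6)
Edit distance = 2.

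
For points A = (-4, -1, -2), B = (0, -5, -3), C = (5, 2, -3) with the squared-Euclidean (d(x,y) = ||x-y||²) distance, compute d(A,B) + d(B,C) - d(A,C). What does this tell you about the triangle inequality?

d(A,B) = 4² + 4² + 1² = 33, d(B,C) = 5² + 7² + 0² = 74, d(A,C) = 9² + 3² + 1² = 91.
d(A,B) + d(B,C) - d(A,C) = 33 + 74 - 91 = 107 - 91 = 16. This is ≥ 0, so the triangle inequality holds for these points.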